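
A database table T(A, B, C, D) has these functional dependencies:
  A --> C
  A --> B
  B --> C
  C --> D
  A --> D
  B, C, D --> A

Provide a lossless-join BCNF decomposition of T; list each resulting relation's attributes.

{A, B, C}; {C, D}

Candidate keys of the original relation: {A}, {B}.
In {A, B, C, D}, {C} is not a superkey ({C}⁺ restricted to this set is {C, D}), so split on C --> D into {C, D} and {A, B, C}.
{C, D} is in BCNF.
{A, B, C} is in BCNF.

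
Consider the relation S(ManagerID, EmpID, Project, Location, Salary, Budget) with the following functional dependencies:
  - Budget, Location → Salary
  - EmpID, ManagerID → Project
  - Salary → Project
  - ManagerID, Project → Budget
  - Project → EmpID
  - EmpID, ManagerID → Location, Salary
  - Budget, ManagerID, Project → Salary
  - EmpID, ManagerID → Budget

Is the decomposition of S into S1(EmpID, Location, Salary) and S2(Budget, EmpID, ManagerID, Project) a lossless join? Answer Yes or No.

No

Common attributes: {EmpID}; their closure is {EmpID}.
The closure covers neither S1 nor S2 entirely; the join is not lossless.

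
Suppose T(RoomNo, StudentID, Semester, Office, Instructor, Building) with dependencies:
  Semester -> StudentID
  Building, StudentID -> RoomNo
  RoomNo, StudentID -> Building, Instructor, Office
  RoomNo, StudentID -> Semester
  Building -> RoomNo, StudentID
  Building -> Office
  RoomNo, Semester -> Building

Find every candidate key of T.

Closure of {Building} is {Building, Instructor, Office, RoomNo, Semester, StudentID}, the whole schema; {Building} is a candidate key.
Closure of {RoomNo, Semester} is {Building, Instructor, Office, RoomNo, Semester, StudentID}, the whole schema; {RoomNo, Semester} is a candidate key.
Closure of {RoomNo, StudentID} is {Building, Instructor, Office, RoomNo, Semester, StudentID}, the whole schema; {RoomNo, StudentID} is a candidate key.
No proper subset of any of these is a key, and no other minimal superkey exists.

{Building}, {RoomNo, Semester}, {RoomNo, StudentID}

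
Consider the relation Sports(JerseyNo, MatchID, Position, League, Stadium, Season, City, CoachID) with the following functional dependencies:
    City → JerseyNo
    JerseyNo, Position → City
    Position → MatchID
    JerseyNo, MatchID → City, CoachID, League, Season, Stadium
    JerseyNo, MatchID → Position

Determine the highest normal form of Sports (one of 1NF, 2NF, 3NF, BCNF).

Candidate keys: {City, MatchID}, {City, Position}, {JerseyNo, MatchID}, {JerseyNo, Position}. Prime attributes: {City, JerseyNo, MatchID, Position}.
For City → JerseyNo we have {City}⁺ = {City, JerseyNo}; {City} is not a superkey, so BCNF fails.
Since {JerseyNo} ⊆ prime attributes and every other non-superkey FD also has a prime right side, the schema is in 3NF.

3NF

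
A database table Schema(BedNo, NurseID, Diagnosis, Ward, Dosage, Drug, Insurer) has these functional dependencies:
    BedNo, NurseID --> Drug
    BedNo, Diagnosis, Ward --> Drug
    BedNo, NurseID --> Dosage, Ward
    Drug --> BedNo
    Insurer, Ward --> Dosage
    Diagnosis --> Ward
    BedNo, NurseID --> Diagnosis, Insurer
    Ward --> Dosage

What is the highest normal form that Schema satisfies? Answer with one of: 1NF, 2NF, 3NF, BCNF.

Candidate keys: {BedNo, NurseID}, {Drug, NurseID}. Prime attributes: {BedNo, Drug, NurseID}.
BedNo, Diagnosis, Ward --> Drug breaks BCNF: {BedNo, Diagnosis, Ward}⁺ = {BedNo, Diagnosis, Dosage, Drug, Ward}, so {BedNo, Diagnosis, Ward} is not a superkey.
Insurer, Ward --> Dosage has non-prime {Dosage} on the right and a non-superkey on the left, so 3NF fails.
No non-prime attribute depends on a proper subset of any candidate key, so 2NF holds.

2NF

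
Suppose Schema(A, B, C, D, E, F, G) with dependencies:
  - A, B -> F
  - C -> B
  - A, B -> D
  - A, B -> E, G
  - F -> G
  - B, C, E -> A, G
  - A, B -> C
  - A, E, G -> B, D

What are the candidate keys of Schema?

{A, B}, {A, C}, {A, E, F}, {A, E, G}, {C, E}

{A, B}⁺ = {A, B, C, D, E, F, G} — all of the relation — so {A, B} is a candidate key.
{A, C}⁺ = {A, B, C, D, E, F, G} — all of the relation — so {A, C} is a candidate key.
{C, E}⁺ = {A, B, C, D, E, F, G} — all of the relation — so {C, E} is a candidate key.
{A, E, F}⁺ = {A, B, C, D, E, F, G} — all of the relation — so {A, E, F} is a candidate key.
{A, E, G}⁺ = {A, B, C, D, E, F, G} — all of the relation — so {A, E, G} is a candidate key.
These are minimal and exhaustive — every other superkey contains one of them.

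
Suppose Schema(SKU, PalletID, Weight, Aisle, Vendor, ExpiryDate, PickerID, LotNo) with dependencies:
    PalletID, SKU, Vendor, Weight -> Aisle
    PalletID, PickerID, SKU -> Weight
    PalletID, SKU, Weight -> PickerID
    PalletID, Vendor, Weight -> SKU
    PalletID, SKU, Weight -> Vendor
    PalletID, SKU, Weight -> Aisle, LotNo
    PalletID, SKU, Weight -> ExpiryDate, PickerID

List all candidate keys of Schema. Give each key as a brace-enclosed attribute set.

No FD produces {PalletID}, so it must be in every candidate key.
{PalletID, PickerID, SKU} is a candidate key since {PalletID, PickerID, SKU}⁺ = {Aisle, ExpiryDate, LotNo, PalletID, PickerID, SKU, Vendor, Weight} covers every attribute.
{PalletID, SKU, Weight} is a candidate key since {PalletID, SKU, Weight}⁺ = {Aisle, ExpiryDate, LotNo, PalletID, PickerID, SKU, Vendor, Weight} covers every attribute.
{PalletID, Vendor, Weight} is a candidate key since {PalletID, Vendor, Weight}⁺ = {Aisle, ExpiryDate, LotNo, PalletID, PickerID, SKU, Vendor, Weight} covers every attribute.
No proper subset of any of these is a key, and no other minimal superkey exists.

{PalletID, PickerID, SKU}, {PalletID, SKU, Weight}, {PalletID, Vendor, Weight}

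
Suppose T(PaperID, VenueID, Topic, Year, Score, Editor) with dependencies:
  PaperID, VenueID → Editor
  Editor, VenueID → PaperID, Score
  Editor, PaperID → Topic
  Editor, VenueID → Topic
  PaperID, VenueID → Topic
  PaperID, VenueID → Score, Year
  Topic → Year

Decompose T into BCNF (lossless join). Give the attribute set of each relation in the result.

Candidate keys of the original relation: {Editor, VenueID}, {PaperID, VenueID}.
Within {Editor, PaperID, Score, Topic, VenueID, Year}: {Editor, PaperID}⁺ ∩ {Editor, PaperID, Score, Topic, VenueID, Year} = {Editor, PaperID, Topic, Year}, not the whole set, so Editor, PaperID → Topic, Year violates BCNF; decompose into {Editor, PaperID, Topic, Year} and {Editor, PaperID, Score, VenueID}.
Within {Editor, PaperID, Topic, Year}: {Topic}⁺ ∩ {Editor, PaperID, Topic, Year} = {Topic, Year}, not the whole set, so Topic → Year violates BCNF; decompose into {Topic, Year} and {Editor, PaperID, Topic}.
{Topic, Year}: every determinant is a superkey — BCNF.
{Editor, PaperID, Topic}: every determinant is a superkey — BCNF.
{Editor, PaperID, Score, VenueID}: every determinant is a superkey — BCNF.

{Editor, PaperID, Score, VenueID}; {Editor, PaperID, Topic}; {Topic, Year}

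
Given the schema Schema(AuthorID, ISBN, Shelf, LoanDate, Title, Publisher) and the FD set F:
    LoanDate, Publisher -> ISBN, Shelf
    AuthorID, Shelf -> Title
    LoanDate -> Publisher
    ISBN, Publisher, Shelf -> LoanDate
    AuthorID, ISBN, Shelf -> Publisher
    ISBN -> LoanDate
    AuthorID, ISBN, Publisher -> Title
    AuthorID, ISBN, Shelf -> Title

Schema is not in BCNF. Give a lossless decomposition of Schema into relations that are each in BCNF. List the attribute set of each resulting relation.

Candidate keys of the original relation: {AuthorID, ISBN}, {AuthorID, LoanDate}.
{AuthorID, ISBN, LoanDate, Publisher, Shelf, Title}: {LoanDate, Publisher} determines {ISBN, LoanDate, Publisher, Shelf} here but is not a superkey — split on LoanDate, Publisher -> ISBN, Shelf, giving {ISBN, LoanDate, Publisher, Shelf} and {AuthorID, LoanDate, Publisher, Title}.
{ISBN, LoanDate, Publisher, Shelf}: every determinant is a superkey — BCNF.
{AuthorID, LoanDate, Publisher, Title}: {LoanDate} determines {LoanDate, Publisher} here but is not a superkey — split on LoanDate -> Publisher, giving {LoanDate, Publisher} and {AuthorID, LoanDate, Title}.
{LoanDate, Publisher}: every determinant is a superkey — BCNF.
{AuthorID, LoanDate, Title}: every determinant is a superkey — BCNF.

{AuthorID, LoanDate, Title}; {ISBN, LoanDate, Publisher, Shelf}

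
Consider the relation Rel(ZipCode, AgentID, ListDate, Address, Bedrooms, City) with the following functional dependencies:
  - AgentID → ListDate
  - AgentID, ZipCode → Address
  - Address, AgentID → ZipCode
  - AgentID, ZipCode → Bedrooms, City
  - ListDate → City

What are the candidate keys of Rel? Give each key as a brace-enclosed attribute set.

{Address, AgentID}, {AgentID, ZipCode}

No FD produces {AgentID}, so it must be in every candidate key.
{Address, AgentID}⁺ = {Address, AgentID, Bedrooms, City, ListDate, ZipCode}, which is every attribute, so {Address, AgentID} is a candidate key.
{AgentID, ZipCode}⁺ = {Address, AgentID, Bedrooms, City, ListDate, ZipCode}, which is every attribute, so {AgentID, ZipCode} is a candidate key.
Any other superkey properly contains one of these, so there are no further candidate keys.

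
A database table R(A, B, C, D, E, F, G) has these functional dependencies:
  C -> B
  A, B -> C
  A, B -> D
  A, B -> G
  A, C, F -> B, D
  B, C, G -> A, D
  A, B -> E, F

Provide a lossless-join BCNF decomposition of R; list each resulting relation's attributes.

Candidate keys of the original relation: {A, B}, {A, C}, {C, G}.
{A, B, C, D, E, F, G}: {C} determines {B, C} here but is not a superkey — split on C -> B, giving {B, C} and {A, C, D, E, F, G}.
{B, C}: every determinant is a superkey — BCNF.
{A, C, D, E, F, G}: every determinant is a superkey — BCNF.

{A, C, D, E, F, G}; {B, C}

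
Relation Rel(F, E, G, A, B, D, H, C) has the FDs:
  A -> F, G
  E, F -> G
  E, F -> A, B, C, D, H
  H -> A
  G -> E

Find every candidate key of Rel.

{A}⁺ = {A, B, C, D, E, F, G, H}, which is every attribute, so {A} is a candidate key.
{H}⁺ = {A, B, C, D, E, F, G, H}, which is every attribute, so {H} is a candidate key.
{E, F}⁺ = {A, B, C, D, E, F, G, H}, which is every attribute, so {E, F} is a candidate key.
{F, G}⁺ = {A, B, C, D, E, F, G, H}, which is every attribute, so {F, G} is a candidate key.
Any other superkey properly contains one of these, so there are no further candidate keys.

{A}, {E, F}, {F, G}, {H}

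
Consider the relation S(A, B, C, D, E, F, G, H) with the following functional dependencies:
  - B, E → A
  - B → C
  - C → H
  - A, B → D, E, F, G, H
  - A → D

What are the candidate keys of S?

{A, B}, {B, E}

Attributes never on any right-hand side: {B} — every candidate key must contain it.
{A, B}⁺ = {A, B, C, D, E, F, G, H}, which is every attribute, so {A, B} is a candidate key.
{B, E}⁺ = {A, B, C, D, E, F, G, H}, which is every attribute, so {B, E} is a candidate key.
Any other superkey properly contains one of these, so there are no further candidate keys.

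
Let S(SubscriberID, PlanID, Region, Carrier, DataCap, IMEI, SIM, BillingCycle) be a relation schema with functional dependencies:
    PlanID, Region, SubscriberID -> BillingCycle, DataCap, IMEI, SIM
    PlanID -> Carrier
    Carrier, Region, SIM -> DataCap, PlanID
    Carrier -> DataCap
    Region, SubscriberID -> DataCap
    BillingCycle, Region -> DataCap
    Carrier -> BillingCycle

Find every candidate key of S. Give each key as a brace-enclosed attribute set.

No FD produces {Region, SubscriberID}, so they must be in every candidate key.
{PlanID, Region, SubscriberID}⁺ = {BillingCycle, Carrier, DataCap, IMEI, PlanID, Region, SIM, SubscriberID} — all of the relation — so {PlanID, Region, SubscriberID} is a candidate key.
{Carrier, Region, SIM, SubscriberID}⁺ = {BillingCycle, Carrier, DataCap, IMEI, PlanID, Region, SIM, SubscriberID} — all of the relation — so {Carrier, Region, SIM, SubscriberID} is a candidate key.
These are minimal and exhaustive — every other superkey contains one of them.

{Carrier, Region, SIM, SubscriberID}, {PlanID, Region, SubscriberID}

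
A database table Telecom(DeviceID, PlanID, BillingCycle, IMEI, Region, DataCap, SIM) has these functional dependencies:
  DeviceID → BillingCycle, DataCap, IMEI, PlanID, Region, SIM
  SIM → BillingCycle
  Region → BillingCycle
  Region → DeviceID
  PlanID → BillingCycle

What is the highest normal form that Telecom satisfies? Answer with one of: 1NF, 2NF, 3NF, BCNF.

Candidate keys: {DeviceID}, {Region}. Prime attributes: {DeviceID, Region}.
SIM → BillingCycle breaks BCNF: {SIM}⁺ = {BillingCycle, SIM}, so {SIM} is not a superkey.
Because {BillingCycle} is non-prime and the left side of SIM → BillingCycle is not a superkey, the relation is not in 3NF.
Every candidate key is a single attribute, so no partial dependency is possible; 2NF holds.

2NF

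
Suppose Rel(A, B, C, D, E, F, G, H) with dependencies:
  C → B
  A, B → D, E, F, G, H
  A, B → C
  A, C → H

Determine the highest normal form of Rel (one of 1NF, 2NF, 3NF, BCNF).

3NF

Candidate keys: {A, B}, {A, C}. Prime attributes: {A, B, C}.
C → B: {C}⁺ = {B, C}, which is not all of the attributes, so the left side is not a superkey — BCNF is violated.
Since {B} ⊆ prime attributes and every other non-superkey FD also has a prime right side, the schema is in 3NF.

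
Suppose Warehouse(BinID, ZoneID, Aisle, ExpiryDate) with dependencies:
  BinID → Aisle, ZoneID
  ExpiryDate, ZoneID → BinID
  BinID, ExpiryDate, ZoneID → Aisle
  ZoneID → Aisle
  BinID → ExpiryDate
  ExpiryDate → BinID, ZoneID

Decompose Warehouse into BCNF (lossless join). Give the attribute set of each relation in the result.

Candidate keys of the original relation: {BinID}, {ExpiryDate}.
In {Aisle, BinID, ExpiryDate, ZoneID}, {ZoneID} is not a superkey ({ZoneID}⁺ restricted to this set is {Aisle, ZoneID}), so split on ZoneID → Aisle into {Aisle, ZoneID} and {BinID, ExpiryDate, ZoneID}.
{Aisle, ZoneID} has no BCNF violation.
{BinID, ExpiryDate, ZoneID} has no BCNF violation.

{Aisle, ZoneID}; {BinID, ExpiryDate, ZoneID}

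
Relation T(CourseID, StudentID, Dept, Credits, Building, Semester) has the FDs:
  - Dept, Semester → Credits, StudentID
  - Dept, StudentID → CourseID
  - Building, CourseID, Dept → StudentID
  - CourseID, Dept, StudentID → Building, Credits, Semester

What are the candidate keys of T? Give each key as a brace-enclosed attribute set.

No FD produces {Dept}, so it must be in every candidate key.
Closure of {Dept, Semester} is {Building, CourseID, Credits, Dept, Semester, StudentID}, the whole schema; {Dept, Semester} is a candidate key.
Closure of {Dept, StudentID} is {Building, CourseID, Credits, Dept, Semester, StudentID}, the whole schema; {Dept, StudentID} is a candidate key.
Closure of {Building, CourseID, Dept} is {Building, CourseID, Credits, Dept, Semester, StudentID}, the whole schema; {Building, CourseID, Dept} is a candidate key.
These are minimal and exhaustive — every other superkey contains one of them.

{Building, CourseID, Dept}, {Dept, Semester}, {Dept, StudentID}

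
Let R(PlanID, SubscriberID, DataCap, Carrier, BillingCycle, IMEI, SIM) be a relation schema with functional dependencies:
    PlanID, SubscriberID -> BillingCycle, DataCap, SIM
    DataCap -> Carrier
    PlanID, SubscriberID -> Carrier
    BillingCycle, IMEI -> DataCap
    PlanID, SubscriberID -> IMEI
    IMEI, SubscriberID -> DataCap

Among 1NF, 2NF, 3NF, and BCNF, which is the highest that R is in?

Candidate key: {PlanID, SubscriberID}. Prime attributes: {PlanID, SubscriberID}.
For DataCap -> Carrier we have {DataCap}⁺ = {Carrier, DataCap}; {DataCap} is not a superkey, so BCNF fails.
Because {Carrier} is non-prime and the left side of DataCap -> Carrier is not a superkey, the relation is not in 3NF.
No proper subset of a key has a non-prime attribute in its closure, so there is no partial dependency; 2NF holds.

2NF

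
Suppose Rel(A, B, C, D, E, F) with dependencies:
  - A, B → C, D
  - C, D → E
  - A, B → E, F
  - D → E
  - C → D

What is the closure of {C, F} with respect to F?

{C, D, E, F}

Start with {C, F}.
C → D applies; add {D} → now {C, D, F}.
C, D → E applies; add {E} → now {C, D, E, F}.
No further FD applies.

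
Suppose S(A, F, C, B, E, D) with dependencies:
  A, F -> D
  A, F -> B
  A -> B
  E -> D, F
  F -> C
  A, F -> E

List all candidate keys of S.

{A, E}, {A, F}

No FD produces {A}, so it must be in every candidate key.
Closure of {A, E} is {A, B, C, D, E, F}, the whole schema; {A, E} is a candidate key.
Closure of {A, F} is {A, B, C, D, E, F}, the whole schema; {A, F} is a candidate key.
These are minimal and exhaustive — every other superkey contains one of them.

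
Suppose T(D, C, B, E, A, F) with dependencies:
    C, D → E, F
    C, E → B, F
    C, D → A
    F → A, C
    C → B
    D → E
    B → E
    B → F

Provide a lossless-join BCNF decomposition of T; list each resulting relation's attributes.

{A, B, C, E, F}; {C, D}

Candidate keys of the original relation: {B, D}, {C, D}, {D, F}.
In {A, B, C, D, E, F}, {C, E} is not a superkey ({C, E}⁺ restricted to this set is {A, B, C, E, F}), so split on C, E → A, B, F into {A, B, C, E, F} and {C, D, E}.
{A, B, C, E, F} is in BCNF.
In {C, D, E}, {C} is not a superkey ({C}⁺ restricted to this set is {C, E}), so split on C → E into {C, E} and {C, D}.
{C, E} is in BCNF.
{C, D} is in BCNF.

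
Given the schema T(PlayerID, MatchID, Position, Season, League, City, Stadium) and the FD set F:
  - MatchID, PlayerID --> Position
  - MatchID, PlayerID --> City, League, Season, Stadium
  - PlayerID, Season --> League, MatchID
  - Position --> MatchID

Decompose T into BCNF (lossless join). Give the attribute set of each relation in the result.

Candidate keys of the original relation: {MatchID, PlayerID}, {PlayerID, Position}, {PlayerID, Season}.
Within {City, League, MatchID, PlayerID, Position, Season, Stadium}: {Position}⁺ ∩ {City, League, MatchID, PlayerID, Position, Season, Stadium} = {MatchID, Position}, not the whole set, so Position --> MatchID violates BCNF; decompose into {MatchID, Position} and {City, League, PlayerID, Position, Season, Stadium}.
{MatchID, Position} has no BCNF violation.
{City, League, PlayerID, Position, Season, Stadium} has no BCNF violation.

{City, League, PlayerID, Position, Season, Stadium}; {MatchID, Position}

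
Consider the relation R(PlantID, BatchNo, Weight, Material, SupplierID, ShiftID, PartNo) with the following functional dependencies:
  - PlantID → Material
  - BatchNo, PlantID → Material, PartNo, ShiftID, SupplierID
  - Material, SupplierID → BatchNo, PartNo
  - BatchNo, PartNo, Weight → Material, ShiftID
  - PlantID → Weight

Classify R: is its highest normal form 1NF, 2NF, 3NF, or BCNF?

Candidate keys: {BatchNo, PlantID}, {PlantID, SupplierID}. Prime attributes: {BatchNo, PlantID, SupplierID}.
PlantID → Material breaks BCNF: {PlantID}⁺ = {Material, PlantID, Weight}, so {PlantID} is not a superkey.
PlantID → Material has non-prime {Material} on the right and a non-superkey on the left, so 3NF fails.
Since {PlantID} ⊂ {BatchNo, PlantID} and {PlantID}⁺ ⊇ {Material, Weight} with {Material, Weight} non-prime, there is a partial dependency; 2NF fails.

1NF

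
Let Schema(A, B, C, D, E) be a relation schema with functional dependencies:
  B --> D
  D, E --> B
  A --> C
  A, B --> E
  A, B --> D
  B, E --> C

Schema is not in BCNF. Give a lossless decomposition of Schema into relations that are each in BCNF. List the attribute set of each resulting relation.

Candidate keys of the original relation: {A, B}, {A, D, E}.
{A, B, C, D, E}: {B} determines {B, D} here but is not a superkey — split on B --> D, giving {B, D} and {A, B, C, E}.
{B, D} has no BCNF violation.
{A, B, C, E}: {A} determines {A, C} here but is not a superkey — split on A --> C, giving {A, C} and {A, B, E}.
{A, C} has no BCNF violation.
{A, B, E} has no BCNF violation.

{A, B, E}; {A, C}; {B, D}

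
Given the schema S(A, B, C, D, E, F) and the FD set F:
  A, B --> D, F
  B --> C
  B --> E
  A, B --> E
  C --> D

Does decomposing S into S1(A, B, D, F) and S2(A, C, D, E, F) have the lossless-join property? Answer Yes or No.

Common attributes: {A, D, F}; their closure is {A, D, F}.
Neither S1 nor S2 is contained in that closure, so the decomposition is lossy.

No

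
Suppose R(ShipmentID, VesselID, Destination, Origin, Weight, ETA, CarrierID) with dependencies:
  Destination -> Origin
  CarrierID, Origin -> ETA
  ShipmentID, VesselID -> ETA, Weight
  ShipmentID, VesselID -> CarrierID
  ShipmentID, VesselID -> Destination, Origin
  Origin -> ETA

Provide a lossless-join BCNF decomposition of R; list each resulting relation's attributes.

{CarrierID, Destination, ShipmentID, VesselID, Weight}; {Destination, Origin}; {ETA, Origin}

Candidate key of the original relation: {ShipmentID, VesselID}.
In {CarrierID, Destination, ETA, Origin, ShipmentID, VesselID, Weight}, {Destination} is not a superkey ({Destination}⁺ restricted to this set is {Destination, ETA, Origin}), so split on Destination -> ETA, Origin into {Destination, ETA, Origin} and {CarrierID, Destination, ShipmentID, VesselID, Weight}.
In {Destination, ETA, Origin}, {Origin} is not a superkey ({Origin}⁺ restricted to this set is {ETA, Origin}), so split on Origin -> ETA into {ETA, Origin} and {Destination, Origin}.
{ETA, Origin} has no BCNF violation.
{Destination, Origin} has no BCNF violation.
{CarrierID, Destination, ShipmentID, VesselID, Weight} has no BCNF violation.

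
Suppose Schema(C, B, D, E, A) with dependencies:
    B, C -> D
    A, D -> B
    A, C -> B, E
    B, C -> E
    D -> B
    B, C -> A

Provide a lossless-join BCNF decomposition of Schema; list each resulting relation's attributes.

{A, C, D, E}; {B, D}

Candidate keys of the original relation: {A, C}, {B, C}, {C, D}.
Within {A, B, C, D, E}: {A, D}⁺ ∩ {A, B, C, D, E} = {A, B, D}, not the whole set, so A, D -> B violates BCNF; decompose into {A, B, D} and {A, C, D, E}.
Within {A, B, D}: {D}⁺ ∩ {A, B, D} = {B, D}, not the whole set, so D -> B violates BCNF; decompose into {B, D} and {A, D}.
{B, D} is in BCNF.
{A, D} is in BCNF.
{A, C, D, E} is in BCNF.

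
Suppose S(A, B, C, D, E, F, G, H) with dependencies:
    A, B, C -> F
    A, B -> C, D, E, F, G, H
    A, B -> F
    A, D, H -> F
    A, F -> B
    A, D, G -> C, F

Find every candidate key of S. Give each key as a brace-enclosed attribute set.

{A, B}, {A, D, G}, {A, D, H}, {A, F}

No FD produces {A}, so it must be in every candidate key.
Closure of {A, B} is {A, B, C, D, E, F, G, H}, the whole schema; {A, B} is a candidate key.
Closure of {A, F} is {A, B, C, D, E, F, G, H}, the whole schema; {A, F} is a candidate key.
Closure of {A, D, G} is {A, B, C, D, E, F, G, H}, the whole schema; {A, D, G} is a candidate key.
Closure of {A, D, H} is {A, B, C, D, E, F, G, H}, the whole schema; {A, D, H} is a candidate key.
No proper subset of any of these is a key, and no other minimal superkey exists.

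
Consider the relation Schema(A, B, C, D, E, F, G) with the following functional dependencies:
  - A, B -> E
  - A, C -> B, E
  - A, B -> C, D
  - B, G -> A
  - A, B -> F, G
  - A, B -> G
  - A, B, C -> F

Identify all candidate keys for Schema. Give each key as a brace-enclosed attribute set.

{A, B}⁺ = {A, B, C, D, E, F, G} — all of the relation — so {A, B} is a candidate key.
{A, C}⁺ = {A, B, C, D, E, F, G} — all of the relation — so {A, C} is a candidate key.
{B, G}⁺ = {A, B, C, D, E, F, G} — all of the relation — so {B, G} is a candidate key.
These are minimal and exhaustive — every other superkey contains one of them.

{A, B}, {A, C}, {B, G}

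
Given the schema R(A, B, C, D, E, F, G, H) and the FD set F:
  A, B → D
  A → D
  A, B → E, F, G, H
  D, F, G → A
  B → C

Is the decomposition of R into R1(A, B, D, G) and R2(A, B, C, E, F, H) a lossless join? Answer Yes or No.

Yes

Common attributes: {A, B}; their closure is {A, B, C, D, E, F, G, H}.
This includes all of R1, so the common attributes are a superkey of R1 — the join is lossless.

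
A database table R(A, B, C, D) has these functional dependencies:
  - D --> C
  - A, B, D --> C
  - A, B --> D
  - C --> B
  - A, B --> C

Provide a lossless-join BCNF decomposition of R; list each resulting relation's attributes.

{A, D}; {B, C}; {C, D}

Candidate keys of the original relation: {A, B}, {A, C}, {A, D}.
{A, B, C, D}: {D} determines {B, C, D} here but is not a superkey — split on D --> B, C, giving {B, C, D} and {A, D}.
{B, C, D}: {C} determines {B, C} here but is not a superkey — split on C --> B, giving {B, C} and {C, D}.
{B, C}: every determinant is a superkey — BCNF.
{C, D}: every determinant is a superkey — BCNF.
{A, D}: every determinant is a superkey — BCNF.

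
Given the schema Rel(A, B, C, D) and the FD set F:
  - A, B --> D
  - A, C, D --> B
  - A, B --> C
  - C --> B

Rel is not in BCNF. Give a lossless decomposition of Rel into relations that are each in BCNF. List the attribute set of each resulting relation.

{A, C, D}; {B, C}

Candidate keys of the original relation: {A, B}, {A, C}.
{A, B, C, D}: {C} determines {B, C} here but is not a superkey — split on C --> B, giving {B, C} and {A, C, D}.
{B, C}: every determinant is a superkey — BCNF.
{A, C, D}: every determinant is a superkey — BCNF.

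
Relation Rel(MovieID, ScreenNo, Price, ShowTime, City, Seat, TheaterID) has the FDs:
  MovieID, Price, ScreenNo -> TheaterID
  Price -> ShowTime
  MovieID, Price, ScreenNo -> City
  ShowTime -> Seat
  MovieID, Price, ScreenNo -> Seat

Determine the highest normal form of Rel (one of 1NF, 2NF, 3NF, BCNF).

Candidate key: {MovieID, Price, ScreenNo}. Prime attributes: {MovieID, Price, ScreenNo}.
Price -> ShowTime breaks BCNF: {Price}⁺ = {Price, Seat, ShowTime}, so {Price} is not a superkey.
Price -> ShowTime determines the non-prime attribute {ShowTime} from a non-superkey — 3NF is violated.
{Price} is a proper subset of the key {MovieID, Price, ScreenNo}, and {Price}⁺ contains the non-prime attributes {Seat, ShowTime} — a partial dependency, so 2NF is violated.

1NF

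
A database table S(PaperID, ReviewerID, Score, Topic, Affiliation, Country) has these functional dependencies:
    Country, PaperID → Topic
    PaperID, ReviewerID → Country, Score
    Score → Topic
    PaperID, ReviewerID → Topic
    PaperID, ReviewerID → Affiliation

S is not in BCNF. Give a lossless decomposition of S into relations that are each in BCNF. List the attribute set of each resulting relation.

Candidate key of the original relation: {PaperID, ReviewerID}.
{Affiliation, Country, PaperID, ReviewerID, Score, Topic}: {Country, PaperID} determines {Country, PaperID, Topic} here but is not a superkey — split on Country, PaperID → Topic, giving {Country, PaperID, Topic} and {Affiliation, Country, PaperID, ReviewerID, Score}.
{Country, PaperID, Topic} is in BCNF.
{Affiliation, Country, PaperID, ReviewerID, Score} is in BCNF.

{Affiliation, Country, PaperID, ReviewerID, Score}; {Country, PaperID, Topic}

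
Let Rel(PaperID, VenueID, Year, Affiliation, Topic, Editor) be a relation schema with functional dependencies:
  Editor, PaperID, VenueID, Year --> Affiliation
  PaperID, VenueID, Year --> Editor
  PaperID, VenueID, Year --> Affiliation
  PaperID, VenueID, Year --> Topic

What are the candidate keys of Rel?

No FD produces {PaperID, VenueID, Year}, so they must be in every candidate key.
Closure of {PaperID, VenueID, Year} is {Affiliation, Editor, PaperID, Topic, VenueID, Year}, the whole schema; {PaperID, VenueID, Year} is a candidate key.
No other minimal set has full closure, so this is the only candidate key.

{PaperID, VenueID, Year}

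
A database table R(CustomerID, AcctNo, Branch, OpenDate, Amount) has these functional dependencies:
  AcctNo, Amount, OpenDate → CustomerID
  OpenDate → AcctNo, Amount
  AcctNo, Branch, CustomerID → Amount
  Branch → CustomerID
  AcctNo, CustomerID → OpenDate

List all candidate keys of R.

No FD produces {Branch}, so it must be in every candidate key.
{AcctNo, Branch} is a candidate key since {AcctNo, Branch}⁺ = {AcctNo, Amount, Branch, CustomerID, OpenDate} covers every attribute.
{Branch, OpenDate} is a candidate key since {Branch, OpenDate}⁺ = {AcctNo, Amount, Branch, CustomerID, OpenDate} covers every attribute.
No proper subset of any of these is a key, and no other minimal superkey exists.

{AcctNo, Branch}, {Branch, OpenDate}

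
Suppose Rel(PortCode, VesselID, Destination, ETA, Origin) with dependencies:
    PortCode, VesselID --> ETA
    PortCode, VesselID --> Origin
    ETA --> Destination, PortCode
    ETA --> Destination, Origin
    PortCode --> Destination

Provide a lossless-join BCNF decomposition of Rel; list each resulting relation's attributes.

{Destination, PortCode}; {ETA, Origin, PortCode}; {ETA, VesselID}

Candidate keys of the original relation: {ETA, VesselID}, {PortCode, VesselID}.
In {Destination, ETA, Origin, PortCode, VesselID}, {ETA} is not a superkey ({ETA}⁺ restricted to this set is {Destination, ETA, Origin, PortCode}), so split on ETA --> Destination, Origin, PortCode into {Destination, ETA, Origin, PortCode} and {ETA, VesselID}.
In {Destination, ETA, Origin, PortCode}, {PortCode} is not a superkey ({PortCode}⁺ restricted to this set is {Destination, PortCode}), so split on PortCode --> Destination into {Destination, PortCode} and {ETA, Origin, PortCode}.
{Destination, PortCode} has no BCNF violation.
{ETA, Origin, PortCode} has no BCNF violation.
{ETA, VesselID} has no BCNF violation.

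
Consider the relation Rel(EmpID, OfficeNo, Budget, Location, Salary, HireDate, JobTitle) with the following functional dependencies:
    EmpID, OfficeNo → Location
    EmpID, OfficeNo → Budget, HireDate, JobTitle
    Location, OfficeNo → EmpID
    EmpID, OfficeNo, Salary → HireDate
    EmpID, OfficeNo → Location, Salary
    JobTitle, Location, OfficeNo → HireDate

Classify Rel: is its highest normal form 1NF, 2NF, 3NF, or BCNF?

BCNF

Candidate keys: {EmpID, OfficeNo}, {Location, OfficeNo}. Prime attributes: {EmpID, Location, OfficeNo}.
Each dependency's left side is a superkey — BCNF holds.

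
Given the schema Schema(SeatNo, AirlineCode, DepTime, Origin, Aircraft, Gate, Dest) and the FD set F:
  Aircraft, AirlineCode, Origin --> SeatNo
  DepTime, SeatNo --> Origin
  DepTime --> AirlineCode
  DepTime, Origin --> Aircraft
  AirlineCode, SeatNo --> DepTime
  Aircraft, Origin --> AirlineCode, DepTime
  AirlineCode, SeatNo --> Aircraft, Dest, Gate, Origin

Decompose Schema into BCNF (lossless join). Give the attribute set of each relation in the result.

Candidate keys of the original relation: {Aircraft, Origin}, {AirlineCode, SeatNo}, {DepTime, Origin}, {DepTime, SeatNo}.
Within {Aircraft, AirlineCode, DepTime, Dest, Gate, Origin, SeatNo}: {DepTime}⁺ ∩ {Aircraft, AirlineCode, DepTime, Dest, Gate, Origin, SeatNo} = {AirlineCode, DepTime}, not the whole set, so DepTime --> AirlineCode violates BCNF; decompose into {AirlineCode, DepTime} and {Aircraft, DepTime, Dest, Gate, Origin, SeatNo}.
{AirlineCode, DepTime} has no BCNF violation.
{Aircraft, DepTime, Dest, Gate, Origin, SeatNo} has no BCNF violation.

{Aircraft, DepTime, Dest, Gate, Origin, SeatNo}; {AirlineCode, DepTime}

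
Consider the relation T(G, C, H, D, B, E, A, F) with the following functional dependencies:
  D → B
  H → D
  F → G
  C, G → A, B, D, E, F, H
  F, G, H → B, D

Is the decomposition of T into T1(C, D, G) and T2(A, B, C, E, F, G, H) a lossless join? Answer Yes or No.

Common attributes: {C, G}; their closure is {A, B, C, D, E, F, G, H}.
T1 is contained in that closure, so T1 ∩ T2 → T1 holds and the join is lossless.

Yes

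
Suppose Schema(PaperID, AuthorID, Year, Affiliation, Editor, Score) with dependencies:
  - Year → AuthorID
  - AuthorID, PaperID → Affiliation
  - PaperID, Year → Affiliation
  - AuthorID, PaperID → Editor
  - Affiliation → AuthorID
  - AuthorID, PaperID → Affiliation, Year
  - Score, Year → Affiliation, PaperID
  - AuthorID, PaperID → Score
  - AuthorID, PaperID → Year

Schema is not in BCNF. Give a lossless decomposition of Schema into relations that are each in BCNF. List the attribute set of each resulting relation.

{Affiliation, Editor, PaperID, Score, Year}; {AuthorID, Year}

Candidate keys of the original relation: {Affiliation, PaperID}, {AuthorID, PaperID}, {PaperID, Year}, {Score, Year}.
Within {Affiliation, AuthorID, Editor, PaperID, Score, Year}: {Year}⁺ ∩ {Affiliation, AuthorID, Editor, PaperID, Score, Year} = {AuthorID, Year}, not the whole set, so Year → AuthorID violates BCNF; decompose into {AuthorID, Year} and {Affiliation, Editor, PaperID, Score, Year}.
{AuthorID, Year} has no BCNF violation.
{Affiliation, Editor, PaperID, Score, Year} has no BCNF violation.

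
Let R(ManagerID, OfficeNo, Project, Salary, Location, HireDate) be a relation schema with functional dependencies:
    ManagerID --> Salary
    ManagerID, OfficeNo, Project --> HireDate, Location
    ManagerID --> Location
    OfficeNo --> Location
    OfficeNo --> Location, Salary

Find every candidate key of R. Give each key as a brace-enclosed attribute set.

{ManagerID, OfficeNo, Project} never appear on the right of any FD, so every key must include all of them.
Closure of {ManagerID, OfficeNo, Project} is {HireDate, Location, ManagerID, OfficeNo, Project, Salary}, the whole schema; {ManagerID, OfficeNo, Project} is a candidate key.
No other minimal set has full closure, so this is the only candidate key.

{ManagerID, OfficeNo, Project}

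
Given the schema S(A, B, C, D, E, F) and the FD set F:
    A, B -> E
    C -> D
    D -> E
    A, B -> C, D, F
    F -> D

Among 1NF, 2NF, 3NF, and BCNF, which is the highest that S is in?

2NF

Candidate key: {A, B}. Prime attributes: {A, B}.
C -> D breaks BCNF: {C}⁺ = {C, D, E}, so {C} is not a superkey.
C -> D determines the non-prime attribute {D} from a non-superkey — 3NF is violated.
No non-prime attribute depends on a proper subset of any candidate key, so 2NF holds.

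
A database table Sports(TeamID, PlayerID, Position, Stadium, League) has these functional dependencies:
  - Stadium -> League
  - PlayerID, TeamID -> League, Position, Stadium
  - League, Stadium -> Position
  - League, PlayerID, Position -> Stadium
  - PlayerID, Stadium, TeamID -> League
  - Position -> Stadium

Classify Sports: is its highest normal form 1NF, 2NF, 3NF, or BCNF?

Candidate key: {PlayerID, TeamID}. Prime attributes: {PlayerID, TeamID}.
Stadium -> League breaks BCNF: {Stadium}⁺ = {League, Position, Stadium}, so {Stadium} is not a superkey.
Because {League} is non-prime and the left side of Stadium -> League is not a superkey, the relation is not in 3NF.
No non-prime attribute depends on a proper subset of any candidate key, so 2NF holds.

2NF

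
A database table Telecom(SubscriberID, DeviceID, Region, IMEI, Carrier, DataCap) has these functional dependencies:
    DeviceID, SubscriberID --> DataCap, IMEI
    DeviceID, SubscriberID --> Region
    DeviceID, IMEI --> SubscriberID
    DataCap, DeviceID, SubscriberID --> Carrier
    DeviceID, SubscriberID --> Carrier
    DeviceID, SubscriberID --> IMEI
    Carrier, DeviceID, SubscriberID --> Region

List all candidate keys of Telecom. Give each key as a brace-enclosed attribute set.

{DeviceID, IMEI}, {DeviceID, SubscriberID}

{DeviceID} never appears on the right of any FD, so every key must include it.
Closure of {DeviceID, IMEI} is {Carrier, DataCap, DeviceID, IMEI, Region, SubscriberID}, the whole schema; {DeviceID, IMEI} is a candidate key.
Closure of {DeviceID, SubscriberID} is {Carrier, DataCap, DeviceID, IMEI, Region, SubscriberID}, the whole schema; {DeviceID, SubscriberID} is a candidate key.
No proper subset of any of these is a key, and no other minimal superkey exists.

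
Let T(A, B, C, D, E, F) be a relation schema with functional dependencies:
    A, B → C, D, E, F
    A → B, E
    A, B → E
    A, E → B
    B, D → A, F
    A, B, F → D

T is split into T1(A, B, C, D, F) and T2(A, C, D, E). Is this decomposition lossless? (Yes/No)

Yes

Common attributes: {A, C, D}; their closure is {A, B, C, D, E, F}.
Since T1 ⊆ {A, B, C, D, E, F}, the intersection is a superkey of T1; the decomposition is lossless.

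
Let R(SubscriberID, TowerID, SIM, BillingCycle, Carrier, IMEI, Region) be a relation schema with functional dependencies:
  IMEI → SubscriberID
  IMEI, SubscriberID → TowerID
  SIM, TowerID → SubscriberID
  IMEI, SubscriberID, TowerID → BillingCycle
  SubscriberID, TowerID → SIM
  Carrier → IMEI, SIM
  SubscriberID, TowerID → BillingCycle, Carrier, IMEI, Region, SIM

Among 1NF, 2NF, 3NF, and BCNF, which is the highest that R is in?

Candidate keys: {Carrier}, {IMEI}, {SIM, TowerID}, {SubscriberID, TowerID}. Prime attributes: {Carrier, IMEI, SIM, SubscriberID, TowerID}.
The left-hand side of every FD is a superkey, so BCNF is satisfied.

BCNF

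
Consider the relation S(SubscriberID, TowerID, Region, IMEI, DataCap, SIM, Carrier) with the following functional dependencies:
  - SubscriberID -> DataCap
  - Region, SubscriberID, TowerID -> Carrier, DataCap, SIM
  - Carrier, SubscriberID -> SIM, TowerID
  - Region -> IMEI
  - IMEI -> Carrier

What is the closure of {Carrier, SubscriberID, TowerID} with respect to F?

{Carrier, DataCap, SIM, SubscriberID, TowerID}

Start with {Carrier, SubscriberID, TowerID}.
SubscriberID -> DataCap applies; add {DataCap} → now {Carrier, DataCap, SubscriberID, TowerID}.
Carrier, SubscriberID -> SIM, TowerID applies; add {SIM} → now {Carrier, DataCap, SIM, SubscriberID, TowerID}.
No further FD applies.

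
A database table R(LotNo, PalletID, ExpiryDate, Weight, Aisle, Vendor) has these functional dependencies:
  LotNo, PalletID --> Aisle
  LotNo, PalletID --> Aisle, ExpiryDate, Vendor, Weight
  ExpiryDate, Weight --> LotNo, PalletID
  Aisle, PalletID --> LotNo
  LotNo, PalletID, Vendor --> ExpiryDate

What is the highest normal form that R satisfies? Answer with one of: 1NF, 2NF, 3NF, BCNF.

BCNF

Candidate keys: {Aisle, PalletID}, {ExpiryDate, Weight}, {LotNo, PalletID}. Prime attributes: {Aisle, ExpiryDate, LotNo, PalletID, Weight}.
Each dependency's left side is a superkey — BCNF holds.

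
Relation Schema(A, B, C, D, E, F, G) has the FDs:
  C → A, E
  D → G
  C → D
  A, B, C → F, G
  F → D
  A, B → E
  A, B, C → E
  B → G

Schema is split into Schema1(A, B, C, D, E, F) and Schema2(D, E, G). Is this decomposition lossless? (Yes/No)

Yes

Common attributes: {D, E}; their closure is {D, E, G}.
Since Schema2 ⊆ {D, E, G}, the intersection is a superkey of Schema2; the decomposition is lossless.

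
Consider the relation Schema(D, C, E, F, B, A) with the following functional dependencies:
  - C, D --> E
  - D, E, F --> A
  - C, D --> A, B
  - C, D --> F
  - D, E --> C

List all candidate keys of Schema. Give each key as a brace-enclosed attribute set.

{C, D}, {D, E}

No FD produces {D}, so it must be in every candidate key.
{C, D}⁺ = {A, B, C, D, E, F}, which is every attribute, so {C, D} is a candidate key.
{D, E}⁺ = {A, B, C, D, E, F}, which is every attribute, so {D, E} is a candidate key.
No proper subset of any of these is a key, and no other minimal superkey exists.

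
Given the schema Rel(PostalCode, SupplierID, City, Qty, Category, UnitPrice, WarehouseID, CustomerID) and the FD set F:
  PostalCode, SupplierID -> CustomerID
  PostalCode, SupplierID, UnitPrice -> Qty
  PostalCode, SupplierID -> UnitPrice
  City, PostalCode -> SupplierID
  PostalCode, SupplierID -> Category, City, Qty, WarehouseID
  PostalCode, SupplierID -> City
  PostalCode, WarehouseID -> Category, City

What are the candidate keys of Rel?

{City, PostalCode}, {PostalCode, SupplierID}, {PostalCode, WarehouseID}

Attributes never on any right-hand side: {PostalCode} — every candidate key must contain it.
{City, PostalCode} is a candidate key since {City, PostalCode}⁺ = {Category, City, CustomerID, PostalCode, Qty, SupplierID, UnitPrice, WarehouseID} covers every attribute.
{PostalCode, SupplierID} is a candidate key since {PostalCode, SupplierID}⁺ = {Category, City, CustomerID, PostalCode, Qty, SupplierID, UnitPrice, WarehouseID} covers every attribute.
{PostalCode, WarehouseID} is a candidate key since {PostalCode, WarehouseID}⁺ = {Category, City, CustomerID, PostalCode, Qty, SupplierID, UnitPrice, WarehouseID} covers every attribute.
Any other superkey properly contains one of these, so there are no further candidate keys.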